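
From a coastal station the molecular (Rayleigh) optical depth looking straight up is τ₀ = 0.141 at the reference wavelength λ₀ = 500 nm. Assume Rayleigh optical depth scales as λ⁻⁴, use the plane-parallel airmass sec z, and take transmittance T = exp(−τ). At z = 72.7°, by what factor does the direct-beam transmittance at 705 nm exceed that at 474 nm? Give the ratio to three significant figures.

1.60

Airmass: sec 72.7° = 3.3628.
τ(705 nm) = 0.141 × (500/705)⁴ × 3.3628 = 0.141 × 0.2530 × 3.3628 = 0.1200.
τ(474 nm) = 0.141 × (500/474)⁴ × 3.3628 = 0.141 × 1.2381 × 3.3628 = 0.5871.
T(705)/T(474) = exp(τ_B − τ_A) = exp(0.4671) = 1.5954.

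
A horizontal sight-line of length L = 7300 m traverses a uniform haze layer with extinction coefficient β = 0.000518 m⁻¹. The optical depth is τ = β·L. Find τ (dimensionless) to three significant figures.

τ = β·L = 0.000518 × 7300 = 3.7814.

3.78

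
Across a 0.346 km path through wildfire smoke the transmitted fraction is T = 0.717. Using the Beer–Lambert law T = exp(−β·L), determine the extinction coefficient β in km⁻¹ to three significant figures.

0.962 km⁻¹

Beer–Lambert: T = exp(−βL) ⇒ β = −ln(T)/L = −ln(0.717)/0.346 = 0.3327/0.346 = 0.9615 km⁻¹.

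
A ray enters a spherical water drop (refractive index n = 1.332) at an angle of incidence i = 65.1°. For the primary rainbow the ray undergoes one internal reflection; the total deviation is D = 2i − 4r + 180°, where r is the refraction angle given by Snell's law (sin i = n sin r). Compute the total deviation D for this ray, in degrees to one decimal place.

sin r = sin 65.1° / 1.332 = 0.9070/1.332 = 0.6810; r = 42.92°.
D = 2·65.1° − 4·42.92° + 180° = 130.20° − 171.68° + 180° = 138.52°.

138.5°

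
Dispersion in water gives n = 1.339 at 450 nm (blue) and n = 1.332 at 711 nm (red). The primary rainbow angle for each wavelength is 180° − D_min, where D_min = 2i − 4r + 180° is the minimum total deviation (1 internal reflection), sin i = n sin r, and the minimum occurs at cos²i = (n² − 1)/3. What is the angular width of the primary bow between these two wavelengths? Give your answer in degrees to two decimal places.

1.01°

At 450 nm (n = 1.339): cos²i = 0.26431 → i = 59.062°, r = 39.834°, D_min = 138.786°, rainbow angle = 41.214°.
At 711 nm (n = 1.332): cos²i = 0.25807 → i = 59.469°, r = 40.290°, D_min = 137.776°, rainbow angle = 42.224°.
Angular width = |41.214° − 42.224°| = 1.010°.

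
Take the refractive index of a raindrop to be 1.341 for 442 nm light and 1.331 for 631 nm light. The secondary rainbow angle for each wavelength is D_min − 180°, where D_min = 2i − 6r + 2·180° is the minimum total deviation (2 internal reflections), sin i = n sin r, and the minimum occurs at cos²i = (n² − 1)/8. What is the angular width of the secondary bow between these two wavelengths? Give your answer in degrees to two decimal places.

At 442 nm (n = 1.341): cos²i = 0.09979 → i = 71.586°, r = 45.034°, D_min = 232.966°, rainbow angle = 52.966°.
At 631 nm (n = 1.331): cos²i = 0.09645 → i = 71.907°, r = 45.575°, D_min = 230.365°, rainbow angle = 50.365°.
Angular width = |52.966° − 50.365°| = 2.601°.

2.60°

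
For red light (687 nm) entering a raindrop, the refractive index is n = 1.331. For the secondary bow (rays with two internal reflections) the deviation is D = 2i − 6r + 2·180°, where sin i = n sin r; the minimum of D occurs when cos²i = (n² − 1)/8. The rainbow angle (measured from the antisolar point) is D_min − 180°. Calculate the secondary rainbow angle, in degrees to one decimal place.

cos²i = (1.77156 − 1)/8 = 0.09645; i = arccos(0.31056) = 71.907°.
sin r = sin 71.907°/1.331 = 0.71417; r = 45.575°.
D_min = 2·71.907° − 6·45.575° + 360° = 230.365°.
Rainbow angle = D_min − 180° = 50.365°.

50.4°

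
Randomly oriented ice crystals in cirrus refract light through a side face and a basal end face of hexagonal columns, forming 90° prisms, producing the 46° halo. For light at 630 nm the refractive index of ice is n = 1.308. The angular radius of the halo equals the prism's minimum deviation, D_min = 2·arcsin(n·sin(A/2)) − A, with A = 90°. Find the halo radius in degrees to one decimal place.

45.3°

n·sin(A/2) = 1.308 × sin 45° = 1.308 × 0.7071 = 0.9249.
D_min = 2·arcsin(0.9249) − 90° = 2 × 67.653° − 90° = 45.305°.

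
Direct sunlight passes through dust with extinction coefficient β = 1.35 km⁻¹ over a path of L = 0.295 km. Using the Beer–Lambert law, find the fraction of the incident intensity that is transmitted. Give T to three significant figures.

0.671

τ = β·L = 1.35 × 0.295 = 0.3982.
T = exp(−0.3982) = 0.6715.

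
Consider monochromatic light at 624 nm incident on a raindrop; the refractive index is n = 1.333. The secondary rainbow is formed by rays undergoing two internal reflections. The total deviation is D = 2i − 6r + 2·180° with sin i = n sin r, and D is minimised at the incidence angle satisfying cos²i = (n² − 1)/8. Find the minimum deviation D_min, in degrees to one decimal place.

cos²i = (1.77689 − 1)/8 = 0.09711; i = arccos(0.31163) = 71.843°.
sin r = sin 71.843°/1.333 = 0.71283; r = 45.466°.
D_min = 2·71.843° − 6·45.466° + 360° = 230.891°.

230.9°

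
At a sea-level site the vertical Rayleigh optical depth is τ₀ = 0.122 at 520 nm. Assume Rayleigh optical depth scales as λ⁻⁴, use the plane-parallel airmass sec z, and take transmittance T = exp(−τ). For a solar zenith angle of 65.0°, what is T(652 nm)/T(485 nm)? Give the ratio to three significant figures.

Airmass: sec 65.0° = 2.3662.
τ(652 nm) = 0.122 × (520/652)⁴ × 2.3662 = 0.122 × 0.4046 × 2.3662 = 0.1168.
τ(485 nm) = 0.122 × (520/485)⁴ × 2.3662 = 0.122 × 1.3214 × 2.3662 = 0.3815.
T(652)/T(485) = exp(τ_B − τ_A) = exp(0.2647) = 1.3030.

1.30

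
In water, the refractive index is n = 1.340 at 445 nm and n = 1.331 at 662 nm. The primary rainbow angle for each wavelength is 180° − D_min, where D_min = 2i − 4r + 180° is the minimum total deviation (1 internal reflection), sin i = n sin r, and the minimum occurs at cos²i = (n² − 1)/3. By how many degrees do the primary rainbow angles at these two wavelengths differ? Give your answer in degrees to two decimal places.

1.30°

At 445 nm (n = 1.340): cos²i = 0.26520 → i = 59.004°, r = 39.770°, D_min = 138.929°, rainbow angle = 41.071°.
At 662 nm (n = 1.331): cos²i = 0.25719 → i = 59.527°, r = 40.356°, D_min = 137.630°, rainbow angle = 42.370°.
Angular width = |41.071° − 42.370°| = 1.299°.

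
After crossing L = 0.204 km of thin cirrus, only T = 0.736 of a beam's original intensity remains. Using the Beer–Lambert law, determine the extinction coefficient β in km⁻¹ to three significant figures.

Beer–Lambert: T = exp(−βL) ⇒ β = −ln(T)/L = −ln(0.736)/0.204 = 0.3065/0.204 = 1.503 km⁻¹.

1.50 km⁻¹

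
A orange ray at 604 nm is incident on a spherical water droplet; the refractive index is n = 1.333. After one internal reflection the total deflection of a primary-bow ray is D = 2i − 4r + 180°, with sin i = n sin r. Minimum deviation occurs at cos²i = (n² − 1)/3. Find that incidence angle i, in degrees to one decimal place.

59.4°

cos²i = (1.333² − 1)/3 = (1.77689 − 1)/3 = 0.25896.
cos i = 0.50888, so i = 59.410°.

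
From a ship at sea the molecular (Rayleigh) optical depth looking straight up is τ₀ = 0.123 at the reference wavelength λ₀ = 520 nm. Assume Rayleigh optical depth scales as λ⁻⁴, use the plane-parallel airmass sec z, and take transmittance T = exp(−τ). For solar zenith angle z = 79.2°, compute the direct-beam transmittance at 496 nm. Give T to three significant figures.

sec 79.2° = 5.3367.
τ = 0.123 × (520/496)⁴ × 5.3367 = 0.123 × 1.2081 × 5.3367 = 0.7930.
T = exp(−0.7930) = 0.4525.

0.452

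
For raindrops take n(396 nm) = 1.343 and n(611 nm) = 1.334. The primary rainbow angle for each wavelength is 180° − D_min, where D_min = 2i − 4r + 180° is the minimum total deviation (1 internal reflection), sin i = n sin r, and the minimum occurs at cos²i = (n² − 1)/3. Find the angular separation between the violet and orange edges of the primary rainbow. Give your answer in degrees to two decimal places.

1.29°

At 396 nm (n = 1.343): cos²i = 0.26788 → i = 58.830°, r = 39.577°, D_min = 139.354°, rainbow angle = 40.646°.
At 611 nm (n = 1.334): cos²i = 0.25985 → i = 59.352°, r = 40.159°, D_min = 138.067°, rainbow angle = 41.933°.
Angular width = |40.646° − 41.933°| = 1.287°.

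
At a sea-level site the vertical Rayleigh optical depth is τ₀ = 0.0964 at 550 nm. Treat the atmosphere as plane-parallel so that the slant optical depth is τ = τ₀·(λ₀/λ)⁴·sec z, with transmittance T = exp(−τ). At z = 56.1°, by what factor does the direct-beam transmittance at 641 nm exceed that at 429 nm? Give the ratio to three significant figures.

1.45

Airmass: sec 56.1° = 1.7929.
τ(641 nm) = 0.0964 × (550/641)⁴ × 1.7929 = 0.0964 × 0.5420 × 1.7929 = 0.0937.
τ(429 nm) = 0.0964 × (550/429)⁴ × 1.7929 = 0.0964 × 2.7016 × 1.7929 = 0.4669.
T(641)/T(429) = exp(τ_B − τ_A) = exp(0.3733) = 1.4525.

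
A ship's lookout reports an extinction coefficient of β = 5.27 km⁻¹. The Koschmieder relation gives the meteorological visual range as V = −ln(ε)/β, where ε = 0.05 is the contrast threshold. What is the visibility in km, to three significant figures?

0.568 km

V = −ln(0.05) / 5.27 = 2.996 / 5.27 = 0.5685 km.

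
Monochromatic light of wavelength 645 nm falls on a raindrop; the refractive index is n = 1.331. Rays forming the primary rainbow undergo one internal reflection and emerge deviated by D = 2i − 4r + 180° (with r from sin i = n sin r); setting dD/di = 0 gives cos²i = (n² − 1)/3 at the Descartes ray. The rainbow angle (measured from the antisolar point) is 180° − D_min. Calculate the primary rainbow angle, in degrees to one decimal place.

42.4°

cos²i = (1.77156 − 1)/3 = 0.25719; i = arccos(0.50714) = 59.527°.
sin r = sin 59.527°/1.331 = 0.64753; r = 40.356°.
D_min = 2·59.527° − 4·40.356° + 180° = 137.630°.
Rainbow angle = 180° − D_min = 42.370°.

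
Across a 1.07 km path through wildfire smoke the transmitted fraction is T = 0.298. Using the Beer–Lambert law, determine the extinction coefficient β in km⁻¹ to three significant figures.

Beer–Lambert: T = exp(−βL) ⇒ β = −ln(T)/L = −ln(0.298)/1.07 = 1.2107/1.07 = 1.131 km⁻¹.

1.13 km⁻¹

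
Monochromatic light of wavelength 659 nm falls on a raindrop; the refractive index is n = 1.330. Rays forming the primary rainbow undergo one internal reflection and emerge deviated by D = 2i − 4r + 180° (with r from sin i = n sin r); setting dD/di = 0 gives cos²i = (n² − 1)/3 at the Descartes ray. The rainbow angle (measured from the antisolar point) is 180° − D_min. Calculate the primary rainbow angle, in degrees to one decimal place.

cos²i = (1.76890 − 1)/3 = 0.25630; i = arccos(0.50626) = 59.585°.
sin r = sin 59.585°/1.330 = 0.64841; r = 40.422°.
D_min = 2·59.585° − 4·40.422° + 180° = 137.484°.
Rainbow angle = 180° − D_min = 42.516°.

42.5°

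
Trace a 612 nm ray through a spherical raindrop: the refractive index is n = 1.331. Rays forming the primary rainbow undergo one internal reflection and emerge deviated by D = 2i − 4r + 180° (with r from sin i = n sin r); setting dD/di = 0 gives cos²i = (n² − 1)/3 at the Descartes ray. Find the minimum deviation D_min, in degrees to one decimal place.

cos²i = (1.77156 − 1)/3 = 0.25719; i = arccos(0.50714) = 59.527°.
sin r = sin 59.527°/1.331 = 0.64753; r = 40.356°.
D_min = 2·59.527° − 4·40.356° + 180° = 137.630°.

137.6°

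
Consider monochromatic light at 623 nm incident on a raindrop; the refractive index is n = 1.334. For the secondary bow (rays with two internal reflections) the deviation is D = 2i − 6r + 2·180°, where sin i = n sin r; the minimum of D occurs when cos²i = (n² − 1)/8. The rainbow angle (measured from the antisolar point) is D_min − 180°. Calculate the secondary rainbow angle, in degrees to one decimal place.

cos²i = (1.77956 − 1)/8 = 0.09744; i = arccos(0.31216) = 71.810°.
sin r = sin 71.810°/1.334 = 0.71217; r = 45.411°.
D_min = 2·71.810° − 6·45.411° + 360° = 231.153°.
Rainbow angle = D_min − 180° = 51.153°.

51.2°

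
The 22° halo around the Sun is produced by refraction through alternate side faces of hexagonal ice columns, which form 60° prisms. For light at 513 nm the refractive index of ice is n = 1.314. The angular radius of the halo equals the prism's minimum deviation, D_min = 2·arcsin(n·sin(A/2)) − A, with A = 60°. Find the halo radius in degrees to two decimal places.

n·sin(A/2) = 1.314 × sin 30° = 1.314 × 0.5000 = 0.6570.
D_min = 2·arcsin(0.6570) − 60° = 2 × 41.071° − 60° = 22.143°.

22.14°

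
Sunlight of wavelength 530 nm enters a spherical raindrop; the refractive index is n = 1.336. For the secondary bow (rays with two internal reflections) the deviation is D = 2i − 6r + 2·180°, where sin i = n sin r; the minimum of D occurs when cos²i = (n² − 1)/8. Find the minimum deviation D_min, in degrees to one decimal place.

231.7°

cos²i = (1.78490 − 1)/8 = 0.09811; i = arccos(0.31323) = 71.746°.
sin r = sin 71.746°/1.336 = 0.71084; r = 45.303°.
D_min = 2·71.746° − 6·45.303° + 360° = 231.674°.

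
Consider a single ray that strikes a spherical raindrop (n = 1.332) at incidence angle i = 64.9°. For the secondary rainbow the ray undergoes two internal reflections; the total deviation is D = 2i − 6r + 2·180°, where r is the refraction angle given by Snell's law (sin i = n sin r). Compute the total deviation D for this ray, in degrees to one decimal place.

232.8°

sin r = sin 64.9° / 1.332 = 0.9056/1.332 = 0.6799; r = 42.83°.
D = 2·64.9° − 6·42.83° + 2·180° = 129.80° − 256.99° + 360° = 232.81°.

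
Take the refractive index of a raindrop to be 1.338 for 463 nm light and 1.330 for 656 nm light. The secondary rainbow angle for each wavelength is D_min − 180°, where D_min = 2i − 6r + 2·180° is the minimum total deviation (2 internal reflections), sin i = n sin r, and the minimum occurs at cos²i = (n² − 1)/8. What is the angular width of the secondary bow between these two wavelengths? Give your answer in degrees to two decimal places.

At 463 nm (n = 1.338): cos²i = 0.09878 → i = 71.682°, r = 45.195°, D_min = 232.193°, rainbow angle = 52.193°.
At 656 nm (n = 1.330): cos²i = 0.09611 → i = 71.940°, r = 45.630°, D_min = 230.101°, rainbow angle = 50.101°.
Angular width = |52.193° − 50.101°| = 2.092°.

2.09°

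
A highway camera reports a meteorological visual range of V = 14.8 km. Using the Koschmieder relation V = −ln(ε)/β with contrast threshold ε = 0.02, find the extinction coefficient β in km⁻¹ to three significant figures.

β = −ln(0.02) / V = 3.912 / 14.8 = 0.2643 km⁻¹.

0.264 km⁻¹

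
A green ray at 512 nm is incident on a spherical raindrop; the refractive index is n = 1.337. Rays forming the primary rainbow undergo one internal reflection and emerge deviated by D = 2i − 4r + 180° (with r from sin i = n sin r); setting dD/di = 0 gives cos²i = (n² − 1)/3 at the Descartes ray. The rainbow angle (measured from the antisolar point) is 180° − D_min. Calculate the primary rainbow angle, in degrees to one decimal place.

41.5°

cos²i = (1.78757 − 1)/3 = 0.26252; i = arccos(0.51237) = 59.178°.
sin r = sin 59.178°/1.337 = 0.64231; r = 39.964°.
D_min = 2·59.178° − 4·39.964° + 180° = 138.500°.
Rainbow angle = 180° − D_min = 41.500°.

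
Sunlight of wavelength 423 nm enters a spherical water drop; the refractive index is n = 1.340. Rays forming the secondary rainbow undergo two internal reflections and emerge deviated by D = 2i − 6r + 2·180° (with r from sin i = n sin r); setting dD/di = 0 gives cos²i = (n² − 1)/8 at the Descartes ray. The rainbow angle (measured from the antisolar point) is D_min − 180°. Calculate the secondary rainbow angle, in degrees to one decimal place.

52.7°

cos²i = (1.79560 − 1)/8 = 0.09945; i = arccos(0.31536) = 71.618°.
sin r = sin 71.618°/1.340 = 0.70819; r = 45.088°.
D_min = 2·71.618° − 6·45.088° + 360° = 232.709°.
Rainbow angle = D_min − 180° = 52.709°.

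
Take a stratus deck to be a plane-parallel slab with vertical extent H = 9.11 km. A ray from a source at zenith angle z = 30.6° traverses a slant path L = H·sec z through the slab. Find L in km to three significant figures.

10.6 km

sec z = 1/cos 30.6° = 1.1618.
L = 9.11 × 1.1618 = 10.584 km.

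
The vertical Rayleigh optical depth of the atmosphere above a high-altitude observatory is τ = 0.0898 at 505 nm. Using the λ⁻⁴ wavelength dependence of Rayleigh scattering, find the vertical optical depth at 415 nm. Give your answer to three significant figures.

τ(415 nm) = τ(505 nm) × (505/415)⁴ = 0.0898 × (1.2169)⁴ = 0.0898 × 2.1927 = 0.1969.

0.197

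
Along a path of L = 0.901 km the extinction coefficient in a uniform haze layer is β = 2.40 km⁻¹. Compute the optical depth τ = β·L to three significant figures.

τ = β·L = 2.40 × 0.901 = 2.1624.

2.16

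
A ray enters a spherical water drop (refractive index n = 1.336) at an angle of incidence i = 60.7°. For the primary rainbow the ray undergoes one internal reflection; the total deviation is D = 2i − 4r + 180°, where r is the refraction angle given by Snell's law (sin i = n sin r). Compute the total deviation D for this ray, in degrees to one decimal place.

sin r = sin 60.7° / 1.336 = 0.8721/1.336 = 0.6527; r = 40.75°.
D = 2·60.7° − 4·40.75° + 180° = 121.40° − 163.00° + 180° = 138.40°.

138.4°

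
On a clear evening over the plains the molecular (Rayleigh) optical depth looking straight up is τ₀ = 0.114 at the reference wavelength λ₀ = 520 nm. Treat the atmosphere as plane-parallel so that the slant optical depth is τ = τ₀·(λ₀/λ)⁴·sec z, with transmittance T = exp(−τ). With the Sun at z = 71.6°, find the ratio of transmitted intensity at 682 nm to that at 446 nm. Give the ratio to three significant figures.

Airmass: sec 71.6° = 3.1681.
τ(682 nm) = 0.114 × (520/682)⁴ × 3.1681 = 0.114 × 0.3380 × 3.1681 = 0.1221.
τ(446 nm) = 0.114 × (520/446)⁴ × 3.1681 = 0.114 × 1.8479 × 3.1681 = 0.6674.
T(682)/T(446) = exp(τ_B − τ_A) = exp(0.5453) = 1.7252.

1.73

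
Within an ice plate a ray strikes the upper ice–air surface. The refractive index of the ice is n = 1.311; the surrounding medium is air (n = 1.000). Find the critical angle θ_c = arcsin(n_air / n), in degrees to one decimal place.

sin θ_c = n_air / n = 1.000 / 1.311 = 0.7628.
θ_c = arcsin(0.7628) = 49.71°.

49.7°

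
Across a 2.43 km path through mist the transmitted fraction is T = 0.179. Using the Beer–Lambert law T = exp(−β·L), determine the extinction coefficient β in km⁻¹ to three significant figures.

0.708 km⁻¹

Beer–Lambert: T = exp(−βL) ⇒ β = −ln(T)/L = −ln(0.179)/2.43 = 1.7204/2.43 = 0.708 km⁻¹.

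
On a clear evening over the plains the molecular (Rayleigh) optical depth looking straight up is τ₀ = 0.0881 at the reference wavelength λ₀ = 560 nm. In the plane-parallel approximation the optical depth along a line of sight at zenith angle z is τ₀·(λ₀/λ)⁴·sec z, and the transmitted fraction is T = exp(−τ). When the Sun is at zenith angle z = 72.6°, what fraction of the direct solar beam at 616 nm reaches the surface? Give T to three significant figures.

0.818

sec 72.6° = 3.3440.
τ = 0.0881 × (560/616)⁴ × 3.3440 = 0.0881 × 0.6830 × 3.3440 = 0.2012.
T = exp(−0.2012) = 0.8177.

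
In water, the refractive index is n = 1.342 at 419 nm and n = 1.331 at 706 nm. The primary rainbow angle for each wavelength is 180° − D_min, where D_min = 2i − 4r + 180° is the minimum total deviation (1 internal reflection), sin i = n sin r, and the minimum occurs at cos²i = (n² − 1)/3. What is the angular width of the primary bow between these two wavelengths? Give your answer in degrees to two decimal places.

1.58°

At 419 nm (n = 1.342): cos²i = 0.26699 → i = 58.888°, r = 39.641°, D_min = 139.213°, rainbow angle = 40.787°.
At 706 nm (n = 1.331): cos²i = 0.25719 → i = 59.527°, r = 40.356°, D_min = 137.630°, rainbow angle = 42.370°.
Angular width = |40.787° − 42.370°| = 1.583°.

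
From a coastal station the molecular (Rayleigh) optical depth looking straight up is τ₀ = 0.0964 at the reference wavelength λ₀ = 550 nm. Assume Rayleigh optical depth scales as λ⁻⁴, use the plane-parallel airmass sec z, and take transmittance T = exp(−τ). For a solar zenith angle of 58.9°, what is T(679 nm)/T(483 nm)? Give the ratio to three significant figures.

1.26

Airmass: sec 58.9° = 1.9360.
τ(679 nm) = 0.0964 × (550/679)⁴ × 1.9360 = 0.0964 × 0.4305 × 1.9360 = 0.0803.
τ(483 nm) = 0.0964 × (550/483)⁴ × 1.9360 = 0.0964 × 1.6814 × 1.9360 = 0.3138.
T(679)/T(483) = exp(τ_B − τ_A) = exp(0.2334) = 1.2629.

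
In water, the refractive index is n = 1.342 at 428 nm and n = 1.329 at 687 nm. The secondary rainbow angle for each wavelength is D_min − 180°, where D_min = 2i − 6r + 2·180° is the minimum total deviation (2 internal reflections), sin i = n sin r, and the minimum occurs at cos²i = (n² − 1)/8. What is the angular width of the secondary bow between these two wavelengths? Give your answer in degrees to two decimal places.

3.39°

At 428 nm (n = 1.342): cos²i = 0.10012 → i = 71.554°, r = 44.981°, D_min = 233.222°, rainbow angle = 53.222°.
At 687 nm (n = 1.329): cos²i = 0.09578 → i = 71.972°, r = 45.685°, D_min = 229.837°, rainbow angle = 49.837°.
Angular width = |53.222° − 49.837°| = 3.385°.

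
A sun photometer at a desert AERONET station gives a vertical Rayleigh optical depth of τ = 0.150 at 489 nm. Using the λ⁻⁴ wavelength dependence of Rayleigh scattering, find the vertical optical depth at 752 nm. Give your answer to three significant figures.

0.0268

τ(752 nm) = τ(489 nm) × (489/752)⁴ = 0.150 × (0.6503)⁴ = 0.150 × 0.1788 = 0.0268.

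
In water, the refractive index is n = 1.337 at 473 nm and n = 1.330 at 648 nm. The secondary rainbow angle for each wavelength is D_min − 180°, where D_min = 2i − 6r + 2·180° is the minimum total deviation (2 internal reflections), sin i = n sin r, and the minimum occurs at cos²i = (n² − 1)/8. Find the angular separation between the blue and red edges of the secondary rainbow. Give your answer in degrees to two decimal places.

1.83°

At 473 nm (n = 1.337): cos²i = 0.09845 → i = 71.714°, r = 45.249°, D_min = 231.934°, rainbow angle = 51.934°.
At 648 nm (n = 1.330): cos²i = 0.09611 → i = 71.940°, r = 45.630°, D_min = 230.101°, rainbow angle = 50.101°.
Angular width = |51.934° − 50.101°| = 1.832°.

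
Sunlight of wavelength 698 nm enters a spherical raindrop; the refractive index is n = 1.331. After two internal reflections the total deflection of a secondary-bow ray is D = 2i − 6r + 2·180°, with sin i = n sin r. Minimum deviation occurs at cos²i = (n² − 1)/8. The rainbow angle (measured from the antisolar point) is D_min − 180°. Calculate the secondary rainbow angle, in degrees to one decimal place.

cos²i = (1.77156 − 1)/8 = 0.09645; i = arccos(0.31056) = 71.907°.
sin r = sin 71.907°/1.331 = 0.71417; r = 45.575°.
D_min = 2·71.907° − 6·45.575° + 360° = 230.365°.
Rainbow angle = D_min − 180° = 50.365°.

50.4°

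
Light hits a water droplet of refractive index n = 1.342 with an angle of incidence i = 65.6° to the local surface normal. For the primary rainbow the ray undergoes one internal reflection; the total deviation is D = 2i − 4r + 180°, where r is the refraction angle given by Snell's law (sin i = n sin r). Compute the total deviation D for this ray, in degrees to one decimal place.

sin r = sin 65.6° / 1.342 = 0.9107/1.342 = 0.6786; r = 42.73°.
D = 2·65.6° − 4·42.73° + 180° = 131.20° − 170.94° + 180° = 140.26°.

140.3°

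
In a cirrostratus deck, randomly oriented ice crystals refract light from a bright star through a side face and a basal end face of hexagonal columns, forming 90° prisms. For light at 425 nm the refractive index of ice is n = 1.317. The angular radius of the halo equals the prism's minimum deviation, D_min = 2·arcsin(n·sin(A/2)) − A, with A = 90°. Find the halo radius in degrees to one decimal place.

47.3°

n·sin(A/2) = 1.317 × sin 45° = 1.317 × 0.7071 = 0.9313.
D_min = 2·arcsin(0.9313) − 90° = 2 × 68.632° − 90° = 47.264°.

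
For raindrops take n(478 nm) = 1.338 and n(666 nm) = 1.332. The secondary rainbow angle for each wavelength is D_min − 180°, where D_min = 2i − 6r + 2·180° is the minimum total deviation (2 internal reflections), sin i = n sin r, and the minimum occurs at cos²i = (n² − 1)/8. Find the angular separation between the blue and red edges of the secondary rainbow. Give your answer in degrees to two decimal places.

1.56°

At 478 nm (n = 1.338): cos²i = 0.09878 → i = 71.682°, r = 45.195°, D_min = 232.193°, rainbow angle = 52.193°.
At 666 nm (n = 1.332): cos²i = 0.09678 → i = 71.875°, r = 45.520°, D_min = 230.628°, rainbow angle = 50.628°.
Angular width = |52.193° − 50.628°| = 1.564°.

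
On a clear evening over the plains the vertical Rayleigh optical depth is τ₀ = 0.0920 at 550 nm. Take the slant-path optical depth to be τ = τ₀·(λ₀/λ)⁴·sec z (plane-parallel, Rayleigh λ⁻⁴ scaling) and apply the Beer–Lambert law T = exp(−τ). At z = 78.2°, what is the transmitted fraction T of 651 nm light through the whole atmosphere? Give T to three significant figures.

0.795

sec 78.2° = 4.8901.
τ = 0.0920 × (550/651)⁴ × 4.8901 = 0.0920 × 0.5095 × 4.8901 = 0.2292.
T = exp(−0.2292) = 0.7952.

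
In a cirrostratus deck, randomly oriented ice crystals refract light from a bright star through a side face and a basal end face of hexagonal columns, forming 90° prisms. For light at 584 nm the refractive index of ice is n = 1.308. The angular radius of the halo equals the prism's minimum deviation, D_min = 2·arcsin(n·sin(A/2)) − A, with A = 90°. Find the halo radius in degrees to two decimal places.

45.31°

n·sin(A/2) = 1.308 × sin 45° = 1.308 × 0.7071 = 0.9249.
D_min = 2·arcsin(0.9249) − 90° = 2 × 67.653° − 90° = 45.305°.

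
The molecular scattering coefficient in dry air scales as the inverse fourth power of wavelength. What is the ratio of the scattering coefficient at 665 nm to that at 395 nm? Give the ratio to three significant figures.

Rayleigh scattering ∝ λ⁻⁴, so the ratio of coefficients is the inverse fourth power of the wavelength ratio.
σ(665)/σ(395) = (395/665)⁴ = (0.5940)⁴ = 0.1245.

0.124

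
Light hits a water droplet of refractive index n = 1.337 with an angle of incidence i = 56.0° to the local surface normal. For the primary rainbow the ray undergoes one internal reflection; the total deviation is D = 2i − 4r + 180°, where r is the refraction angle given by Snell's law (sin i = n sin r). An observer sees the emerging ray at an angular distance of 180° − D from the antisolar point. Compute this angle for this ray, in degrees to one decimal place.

sin r = sin 56.0° / 1.337 = 0.8290/1.337 = 0.6201; r = 38.32°.
D = 2·56.0° − 4·38.32° + 180° = 112.00° − 153.29° + 180° = 138.71°.
Angle from antisolar point = 180° − D = 41.29°.

41.3°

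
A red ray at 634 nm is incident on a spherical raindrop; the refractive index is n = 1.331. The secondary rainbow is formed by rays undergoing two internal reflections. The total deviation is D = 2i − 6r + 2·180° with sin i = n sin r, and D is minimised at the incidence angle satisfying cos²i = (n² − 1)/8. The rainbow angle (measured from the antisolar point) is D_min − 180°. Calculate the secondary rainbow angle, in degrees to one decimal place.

50.4°

cos²i = (1.77156 − 1)/8 = 0.09645; i = arccos(0.31056) = 71.907°.
sin r = sin 71.907°/1.331 = 0.71417; r = 45.575°.
D_min = 2·71.907° − 6·45.575° + 360° = 230.365°.
Rainbow angle = D_min − 180° = 50.365°.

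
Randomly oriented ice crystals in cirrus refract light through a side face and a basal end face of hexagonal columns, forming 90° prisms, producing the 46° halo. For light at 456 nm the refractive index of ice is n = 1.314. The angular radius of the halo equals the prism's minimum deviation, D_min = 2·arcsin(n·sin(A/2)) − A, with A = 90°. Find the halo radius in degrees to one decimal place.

46.6°

n·sin(A/2) = 1.314 × sin 45° = 1.314 × 0.7071 = 0.9291.
D_min = 2·arcsin(0.9291) − 90° = 2 × 68.301° − 90° = 46.602°.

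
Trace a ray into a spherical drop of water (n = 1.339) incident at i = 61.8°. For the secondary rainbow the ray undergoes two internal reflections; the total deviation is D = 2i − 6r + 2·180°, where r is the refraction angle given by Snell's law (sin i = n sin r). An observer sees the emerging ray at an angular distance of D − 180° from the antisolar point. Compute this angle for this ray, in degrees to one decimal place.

sin r = sin 61.8° / 1.339 = 0.8813/1.339 = 0.6582; r = 41.16°.
D = 2·61.8° − 6·41.16° + 2·180° = 123.60° − 246.97° + 360° = 236.63°.
Angle from antisolar point = D − 180° = 56.63°.

56.6°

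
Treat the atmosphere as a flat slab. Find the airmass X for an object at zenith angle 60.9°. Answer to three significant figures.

X = sec z = 1/cos 60.9° = 1/0.4863 = 2.0562.

2.06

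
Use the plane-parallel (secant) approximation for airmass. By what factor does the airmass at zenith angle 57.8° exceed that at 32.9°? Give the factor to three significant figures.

X(57.8°)/X(32.9°) = sec 57.8° / sec 32.9° = cos 32.9° / cos 57.8° = 0.8396/0.5329 = 1.5756.

1.58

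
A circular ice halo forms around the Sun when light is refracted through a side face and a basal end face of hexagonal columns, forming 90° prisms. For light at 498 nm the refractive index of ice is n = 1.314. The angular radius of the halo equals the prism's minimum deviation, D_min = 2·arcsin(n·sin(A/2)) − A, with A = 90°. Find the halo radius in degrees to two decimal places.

n·sin(A/2) = 1.314 × sin 45° = 1.314 × 0.7071 = 0.9291.
D_min = 2·arcsin(0.9291) − 90° = 2 × 68.301° − 90° = 46.602°.

46.60°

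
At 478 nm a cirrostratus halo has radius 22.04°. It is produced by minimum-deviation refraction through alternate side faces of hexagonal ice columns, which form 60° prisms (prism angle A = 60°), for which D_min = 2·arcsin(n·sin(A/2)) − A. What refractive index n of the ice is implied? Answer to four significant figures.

1.313

Rearranging: n = sin((D_min + A)/2) / sin(A/2).
(D_min + A)/2 = (22.04° + 60°)/2 = 41.020°.
n = sin 41.020° / sin 30° = 0.6563 / 0.5000 = 1.3126.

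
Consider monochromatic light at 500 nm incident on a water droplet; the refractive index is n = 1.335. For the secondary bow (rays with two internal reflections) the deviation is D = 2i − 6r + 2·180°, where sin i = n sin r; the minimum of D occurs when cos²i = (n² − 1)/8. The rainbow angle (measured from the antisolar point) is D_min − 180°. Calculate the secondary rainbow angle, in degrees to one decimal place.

cos²i = (1.78222 − 1)/8 = 0.09778; i = arccos(0.31269) = 71.778°.
sin r = sin 71.778°/1.335 = 0.71150; r = 45.357°.
D_min = 2·71.778° − 6·45.357° + 360° = 231.414°.
Rainbow angle = D_min − 180° = 51.414°.

51.4°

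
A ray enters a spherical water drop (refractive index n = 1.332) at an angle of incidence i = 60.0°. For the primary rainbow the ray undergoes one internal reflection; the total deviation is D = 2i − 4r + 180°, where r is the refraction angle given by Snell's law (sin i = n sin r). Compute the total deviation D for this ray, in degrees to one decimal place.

sin r = sin 60.0° / 1.332 = 0.8660/1.332 = 0.6502; r = 40.55°.
D = 2·60.0° − 4·40.55° + 180° = 120.00° − 162.22° + 180° = 137.78°.

137.8°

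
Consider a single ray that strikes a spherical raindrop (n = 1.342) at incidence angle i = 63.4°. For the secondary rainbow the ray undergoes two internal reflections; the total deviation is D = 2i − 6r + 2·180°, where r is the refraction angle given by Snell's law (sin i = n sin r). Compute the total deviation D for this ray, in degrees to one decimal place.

sin r = sin 63.4° / 1.342 = 0.8942/1.342 = 0.6663; r = 41.78°.
D = 2·63.4° − 6·41.78° + 2·180° = 126.80° − 250.69° + 360° = 236.11°.

236.1°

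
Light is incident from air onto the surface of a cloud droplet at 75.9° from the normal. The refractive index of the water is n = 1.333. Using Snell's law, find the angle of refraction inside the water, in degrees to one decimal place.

46.7°

Snell: sin θ_r = sin θ_i / n = sin 75.9° / 1.333 = 0.9699 / 1.333 = 0.7276.
θ_r = arcsin(0.7276) = 46.68°.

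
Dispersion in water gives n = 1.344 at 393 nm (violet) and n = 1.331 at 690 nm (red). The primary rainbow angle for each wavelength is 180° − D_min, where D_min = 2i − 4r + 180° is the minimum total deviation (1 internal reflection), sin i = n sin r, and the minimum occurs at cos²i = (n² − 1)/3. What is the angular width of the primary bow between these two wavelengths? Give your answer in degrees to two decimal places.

1.86°

At 393 nm (n = 1.344): cos²i = 0.26878 → i = 58.772°, r = 39.512°, D_min = 139.495°, rainbow angle = 40.505°.
At 690 nm (n = 1.331): cos²i = 0.25719 → i = 59.527°, r = 40.356°, D_min = 137.630°, rainbow angle = 42.370°.
Angular width = |40.505° − 42.370°| = 1.865°.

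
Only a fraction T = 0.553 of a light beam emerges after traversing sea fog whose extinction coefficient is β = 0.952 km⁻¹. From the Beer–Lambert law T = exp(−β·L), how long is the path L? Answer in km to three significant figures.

0.622 km

Beer–Lambert: T = exp(−βL) ⇒ L = −ln(T)/β = −ln(0.553)/0.952 = 0.5924/0.952 = 0.6223 km.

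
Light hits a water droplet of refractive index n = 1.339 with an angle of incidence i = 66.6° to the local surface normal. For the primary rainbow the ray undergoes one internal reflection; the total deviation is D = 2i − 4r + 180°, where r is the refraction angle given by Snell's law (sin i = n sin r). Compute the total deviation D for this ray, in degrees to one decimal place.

sin r = sin 66.6° / 1.339 = 0.9178/1.339 = 0.6854; r = 43.27°.
D = 2·66.6° − 4·43.27° + 180° = 133.20° − 173.07° + 180° = 140.13°.

140.1°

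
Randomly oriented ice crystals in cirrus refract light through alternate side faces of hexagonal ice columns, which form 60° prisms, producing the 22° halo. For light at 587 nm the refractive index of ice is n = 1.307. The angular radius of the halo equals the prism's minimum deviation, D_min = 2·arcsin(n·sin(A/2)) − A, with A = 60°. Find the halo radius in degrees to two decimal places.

n·sin(A/2) = 1.307 × sin 30° = 1.307 × 0.5000 = 0.6535.
D_min = 2·arcsin(0.6535) − 60° = 2 × 40.806° − 60° = 21.612°.

21.61°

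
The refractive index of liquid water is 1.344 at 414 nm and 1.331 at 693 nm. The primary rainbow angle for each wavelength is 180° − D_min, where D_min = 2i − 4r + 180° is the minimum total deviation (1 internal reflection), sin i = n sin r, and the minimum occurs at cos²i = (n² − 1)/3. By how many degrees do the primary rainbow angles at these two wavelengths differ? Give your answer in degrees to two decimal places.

1.86°

At 414 nm (n = 1.344): cos²i = 0.26878 → i = 58.772°, r = 39.512°, D_min = 139.495°, rainbow angle = 40.505°.
At 693 nm (n = 1.331): cos²i = 0.25719 → i = 59.527°, r = 40.356°, D_min = 137.630°, rainbow angle = 42.370°.
Angular width = |40.505° − 42.370°| = 1.865°.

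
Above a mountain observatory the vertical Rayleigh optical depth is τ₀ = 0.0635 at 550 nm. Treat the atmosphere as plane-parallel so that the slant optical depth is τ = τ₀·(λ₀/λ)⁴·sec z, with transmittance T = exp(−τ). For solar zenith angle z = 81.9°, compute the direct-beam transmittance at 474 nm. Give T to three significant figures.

sec 81.9° = 7.0972.
τ = 0.0635 × (550/474)⁴ × 7.0972 = 0.0635 × 1.8127 × 7.0972 = 0.8170.
T = exp(−0.8170) = 0.4418.

0.442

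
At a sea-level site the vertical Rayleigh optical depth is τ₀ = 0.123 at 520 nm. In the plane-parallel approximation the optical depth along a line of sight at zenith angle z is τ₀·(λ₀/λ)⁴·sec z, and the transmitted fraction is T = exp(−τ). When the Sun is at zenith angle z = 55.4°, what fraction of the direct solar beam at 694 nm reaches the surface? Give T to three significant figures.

sec 55.4° = 1.7610.
τ = 0.123 × (520/694)⁴ × 1.7610 = 0.123 × 0.3152 × 1.7610 = 0.0683.
T = exp(−0.0683) = 0.9340.

0.934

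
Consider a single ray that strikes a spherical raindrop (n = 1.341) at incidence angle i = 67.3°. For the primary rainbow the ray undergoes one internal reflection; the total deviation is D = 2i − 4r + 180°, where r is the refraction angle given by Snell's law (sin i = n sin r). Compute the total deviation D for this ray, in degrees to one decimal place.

sin r = sin 67.3° / 1.341 = 0.9225/1.341 = 0.6879; r = 43.47°.
D = 2·67.3° − 4·43.47° + 180° = 134.60° − 173.87° + 180° = 140.73°.

140.7°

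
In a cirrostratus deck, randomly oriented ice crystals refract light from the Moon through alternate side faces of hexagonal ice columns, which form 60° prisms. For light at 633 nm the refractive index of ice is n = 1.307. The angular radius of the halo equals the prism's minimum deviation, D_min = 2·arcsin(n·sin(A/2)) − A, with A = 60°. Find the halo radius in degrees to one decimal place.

21.6°

n·sin(A/2) = 1.307 × sin 30° = 1.307 × 0.5000 = 0.6535.
D_min = 2·arcsin(0.6535) − 60° = 2 × 40.806° − 60° = 21.612°.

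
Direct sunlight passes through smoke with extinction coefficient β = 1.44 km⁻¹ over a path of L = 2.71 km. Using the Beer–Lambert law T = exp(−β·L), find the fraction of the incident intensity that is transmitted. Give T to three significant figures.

τ = β·L = 1.44 × 2.71 = 3.9024.
T = exp(−3.9024) = 0.0202.

0.0202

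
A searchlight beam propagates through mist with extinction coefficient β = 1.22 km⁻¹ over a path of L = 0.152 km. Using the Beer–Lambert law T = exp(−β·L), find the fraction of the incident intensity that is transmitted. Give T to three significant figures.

0.831

τ = β·L = 1.22 × 0.152 = 0.1854.
T = exp(−0.1854) = 0.8307.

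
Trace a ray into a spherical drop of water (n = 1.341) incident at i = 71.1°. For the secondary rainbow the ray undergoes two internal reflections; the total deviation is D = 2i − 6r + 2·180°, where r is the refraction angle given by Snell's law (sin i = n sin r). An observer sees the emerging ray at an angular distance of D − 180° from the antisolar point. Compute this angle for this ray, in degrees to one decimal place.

53.0°

sin r = sin 71.1° / 1.341 = 0.9461/1.341 = 0.7055; r = 44.87°.
D = 2·71.1° − 6·44.87° + 2·180° = 142.20° − 269.22° + 360° = 232.98°.
Angle from antisolar point = D − 180° = 52.98°.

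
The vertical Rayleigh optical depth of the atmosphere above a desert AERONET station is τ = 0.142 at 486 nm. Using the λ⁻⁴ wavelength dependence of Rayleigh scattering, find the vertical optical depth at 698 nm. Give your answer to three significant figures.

0.0334

τ(698 nm) = τ(486 nm) × (486/698)⁴ = 0.142 × (0.6963)⁴ = 0.142 × 0.2350 = 0.0334.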